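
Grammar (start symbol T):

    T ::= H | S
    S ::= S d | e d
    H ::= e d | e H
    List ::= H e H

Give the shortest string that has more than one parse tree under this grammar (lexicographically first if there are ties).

length 2: e d has 2 parse trees

Two derivations of e d:
  T ⇒ H ⇒ e d
  T ⇒ S ⇒ e d

e d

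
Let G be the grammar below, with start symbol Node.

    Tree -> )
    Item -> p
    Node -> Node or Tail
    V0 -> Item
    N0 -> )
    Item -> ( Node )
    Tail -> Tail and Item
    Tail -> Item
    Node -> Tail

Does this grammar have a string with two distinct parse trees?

(V0, Tree, N0 are unreachable from Node, so their rules don't affect L(Node).) This is a standard precedence ladder (Node over Tail over Item), with each level left-recursive on its own operator ('or' at Node, 'and' at Tail). That structure is LR(1), hence unambiguous.

Unambiguous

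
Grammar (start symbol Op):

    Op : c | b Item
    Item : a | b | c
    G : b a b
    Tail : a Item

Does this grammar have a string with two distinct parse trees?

Unambiguous

(G, Tail are unreachable from Op, so their rules don't affect L(Op).) The reachable rules are right-linear with at most one rule per (nonterminal, next-terminal) pair. Each input token forces the next rule, so parsing is deterministic.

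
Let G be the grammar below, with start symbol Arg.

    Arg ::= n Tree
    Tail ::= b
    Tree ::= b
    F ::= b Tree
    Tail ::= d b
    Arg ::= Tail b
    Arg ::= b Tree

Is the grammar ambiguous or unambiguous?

Ambiguous

Witness: b b

Derivation 1: Arg ⇒ Tail b ⇒ b b
Derivation 2: Arg ⇒ b Tree ⇒ b b

Two distinct leftmost derivations for the same string.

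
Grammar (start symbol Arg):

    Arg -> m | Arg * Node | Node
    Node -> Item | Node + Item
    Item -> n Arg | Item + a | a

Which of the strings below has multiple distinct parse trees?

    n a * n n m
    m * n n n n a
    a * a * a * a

n a * n n m

n a * n n m: 2 trees
m * n n n n a: 1 tree
a * a * a * a: 1 tree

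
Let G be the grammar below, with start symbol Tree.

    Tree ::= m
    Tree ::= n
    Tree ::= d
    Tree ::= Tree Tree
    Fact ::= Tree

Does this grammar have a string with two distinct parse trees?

Witness: d d d

Derivation 1: Tree ⇒ Tree Tree ⇒ d Tree ⇒ d Tree Tree ⇒ d d Tree ⇒ d d d
Derivation 2: Tree ⇒ Tree Tree ⇒ Tree Tree Tree ⇒ d Tree Tree ⇒ d d Tree ⇒ d d d

Two distinct leftmost derivations for the same string.

Ambiguous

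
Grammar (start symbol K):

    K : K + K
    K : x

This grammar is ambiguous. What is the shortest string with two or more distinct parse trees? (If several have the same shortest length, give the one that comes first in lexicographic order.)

x + x + x

length 1: no string has ≥2 trees
length 3: no string has ≥2 trees
length 5: x + x + x has 2 parse trees

Two derivations of x + x + x:
  K ⇒ K + K ⇒ K + K + K ⇒ x + K + K ⇒ x + x + K ⇒ x + x + x
  K ⇒ K + K ⇒ x + K ⇒ x + K + K ⇒ x + x + K ⇒ x + x + x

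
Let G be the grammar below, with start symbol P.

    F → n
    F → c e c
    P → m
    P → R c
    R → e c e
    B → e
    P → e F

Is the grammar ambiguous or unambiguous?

Ambiguous

Witness: e c e c

Derivation 1: P ⇒ R c ⇒ e c e c
Derivation 2: P ⇒ e F ⇒ e c e c

Two distinct leftmost derivations for the same string.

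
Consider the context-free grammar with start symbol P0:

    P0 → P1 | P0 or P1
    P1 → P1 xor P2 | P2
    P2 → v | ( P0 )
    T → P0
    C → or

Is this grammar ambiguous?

Unambiguous

(T, C are unreachable from P0, so their rules don't affect L(P0).) This is a standard precedence ladder (P0 over P1 over P2), with each level left-recursive on its own operator ('or' at P0, 'xor' at P1). That structure is LR(1), hence unambiguous.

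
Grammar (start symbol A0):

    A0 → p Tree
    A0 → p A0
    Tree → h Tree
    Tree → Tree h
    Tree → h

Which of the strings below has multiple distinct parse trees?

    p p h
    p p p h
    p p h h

p p h h

p p h: 1 tree
p p p h: 1 tree
p p h h: 2 trees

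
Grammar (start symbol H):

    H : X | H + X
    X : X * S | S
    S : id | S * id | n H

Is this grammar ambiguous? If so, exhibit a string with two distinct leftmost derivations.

Witness: id * id

Derivation 1: H ⇒ X ⇒ X * S ⇒ S * S ⇒ id * S ⇒ id * id
Derivation 2: H ⇒ X ⇒ S ⇒ S * id ⇒ id * id

Two distinct leftmost derivations for the same string.

Ambiguous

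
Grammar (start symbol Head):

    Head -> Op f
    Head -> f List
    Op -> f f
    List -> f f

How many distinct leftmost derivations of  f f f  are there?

2

Parse trees for f f f:
  [Head [Op f f] f]
  [Head f [List f f]]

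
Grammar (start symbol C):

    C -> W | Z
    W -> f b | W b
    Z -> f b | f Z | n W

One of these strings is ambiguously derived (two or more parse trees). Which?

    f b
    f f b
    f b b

f b: 2 trees
f f b: 1 tree
f b b: 1 tree

f b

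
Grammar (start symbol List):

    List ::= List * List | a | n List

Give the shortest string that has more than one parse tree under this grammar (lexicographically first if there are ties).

length 1: no string has ≥2 trees
length 2: no string has ≥2 trees
length 3: no string has ≥2 trees
length 4: n a * a has 2 parse trees

Two derivations of n a * a:
  List ⇒ List * List ⇒ n List * List ⇒ n a * List ⇒ n a * a
  List ⇒ n List ⇒ n List * List ⇒ n a * List ⇒ n a * a

n a * a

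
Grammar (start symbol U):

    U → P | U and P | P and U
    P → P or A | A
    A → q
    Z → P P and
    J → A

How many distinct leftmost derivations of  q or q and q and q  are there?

4

Parse trees for q or q and q and q:
  [U [U [U [P [P [A q]] or [A q]]] and [P [A q]]] and [P [A q]]]
  [U [U [P [P [A q]] or [A q]] and [U [P [A q]]]] and [P [A q]]]
  [U [P [P [A q]] or [A q]] and [U [U [P [A q]]] and [P [A q]]]]
  [U [P [P [A q]] or [A q]] and [U [P [A q]] and [U [P [A q]]]]]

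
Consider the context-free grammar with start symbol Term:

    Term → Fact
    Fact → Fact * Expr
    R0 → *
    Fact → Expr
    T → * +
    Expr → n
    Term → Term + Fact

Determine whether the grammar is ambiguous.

(R0, T are unreachable from Term, so their rules don't affect L(Term).) This is a standard precedence ladder (Term over Fact over Expr), with each level left-recursive on its own operator ('+' at Term, '*' at Fact). That structure is LR(1), hence unambiguous.

Unambiguous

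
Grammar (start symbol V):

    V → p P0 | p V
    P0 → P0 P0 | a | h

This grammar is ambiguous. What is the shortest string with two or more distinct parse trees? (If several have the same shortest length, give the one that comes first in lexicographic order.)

p a a a

length 2: no string has ≥2 trees
length 3: no string has ≥2 trees
length 4: p a a a has 2 parse trees

Two derivations of p a a a:
  V ⇒ p P0 ⇒ p P0 P0 ⇒ p P0 P0 P0 ⇒ p a P0 P0 ⇒ p a a P0 ⇒ p a a a
  V ⇒ p P0 ⇒ p P0 P0 ⇒ p a P0 ⇒ p a P0 P0 ⇒ p a a P0 ⇒ p a a a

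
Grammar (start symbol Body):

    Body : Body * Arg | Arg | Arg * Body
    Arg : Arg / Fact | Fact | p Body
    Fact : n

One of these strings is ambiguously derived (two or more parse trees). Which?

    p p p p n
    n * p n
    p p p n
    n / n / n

p p p p n: 1 tree
n * p n: 2 trees
p p p n: 1 tree
n / n / n: 1 tree

n * p n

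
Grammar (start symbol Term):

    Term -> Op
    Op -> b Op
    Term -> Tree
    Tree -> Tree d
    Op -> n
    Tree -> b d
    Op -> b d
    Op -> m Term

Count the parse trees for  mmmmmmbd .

2

Parse trees for mmmmmmbd:
  [Term [Op m [Term [Op m [Term [Op m [Term [Op m [Term [Op m [Term [Op m [Term [Op b d]]]]]]]]]]]]]]
  [Term [Op m [Term [Op m [Term [Op m [Term [Op m [Term [Op m [Term [Op m [Term [Tree b d]]]]]]]]]]]]]]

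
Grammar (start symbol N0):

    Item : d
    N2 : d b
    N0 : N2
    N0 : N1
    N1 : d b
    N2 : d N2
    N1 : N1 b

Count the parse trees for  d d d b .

1

Parse trees for d d d b:
  [N0 [N2 d [N2 d [N2 d b]]]]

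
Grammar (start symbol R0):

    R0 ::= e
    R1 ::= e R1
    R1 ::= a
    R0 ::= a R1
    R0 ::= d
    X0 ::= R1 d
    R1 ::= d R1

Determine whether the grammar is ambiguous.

Unambiguous

Only R0, R1 are reachable from R0; ignoring the rest: Each reachable nonterminal has at most one production per leading terminal, and all productions are right-linear; the derivation is determined token-by-token.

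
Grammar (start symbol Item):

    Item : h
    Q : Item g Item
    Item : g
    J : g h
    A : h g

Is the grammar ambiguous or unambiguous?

Unambiguous

(A, Q, J are unreachable from Item, so their rules don't affect L(Item).) Restricted to the reachable nonterminals, every rule has the form A → t or A → t B, and no two rules for the same A share a first terminal. The grammar encodes a DFA — one run per string.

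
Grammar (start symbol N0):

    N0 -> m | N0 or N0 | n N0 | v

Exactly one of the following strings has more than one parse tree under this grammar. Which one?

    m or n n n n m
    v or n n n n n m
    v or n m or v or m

v or n m or v or m

m or n n n n m: 1 tree
v or n n n n n m: 1 tree
v or n m or v or m: 9 trees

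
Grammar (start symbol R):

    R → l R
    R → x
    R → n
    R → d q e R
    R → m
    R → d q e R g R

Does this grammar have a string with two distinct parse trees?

Ambiguous

Witness: d q e d q e m g m

Derivation 1: R ⇒ d q e R ⇒ d q e d q e R g R ⇒ d q e d q e m g R ⇒ d q e d q e m g m
Derivation 2: R ⇒ d q e R g R ⇒ d q e d q e R g R ⇒ d q e d q e m g R ⇒ d q e d q e m g m

Two distinct leftmost derivations for the same string.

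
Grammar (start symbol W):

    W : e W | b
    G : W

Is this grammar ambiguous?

Only W is reachable from W; ignoring the rest: Restricted to the reachable nonterminals, every rule has the form A → t or A → t B, and no two rules for the same A share a first terminal. The grammar encodes a DFA — one run per string.

Unambiguous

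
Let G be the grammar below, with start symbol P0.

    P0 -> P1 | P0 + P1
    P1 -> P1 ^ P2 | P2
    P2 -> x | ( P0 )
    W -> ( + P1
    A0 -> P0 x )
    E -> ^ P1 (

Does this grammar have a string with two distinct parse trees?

Unambiguous

(W, A0, E are unreachable from P0, so their rules don't affect L(P0).) The grammar is stratified — P0 handles '+' (left-recursive), P1 handles '^', P2 atoms. Each operator has a fixed associativity and precedence level, so every string has one parse.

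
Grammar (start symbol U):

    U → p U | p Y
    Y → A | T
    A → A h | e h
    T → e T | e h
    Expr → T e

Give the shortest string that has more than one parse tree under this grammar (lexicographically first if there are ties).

p e h

length 3: p e h has 2 parse trees

Two derivations of p e h:
  U ⇒ p Y ⇒ p A ⇒ p e h
  U ⇒ p Y ⇒ p T ⇒ p e h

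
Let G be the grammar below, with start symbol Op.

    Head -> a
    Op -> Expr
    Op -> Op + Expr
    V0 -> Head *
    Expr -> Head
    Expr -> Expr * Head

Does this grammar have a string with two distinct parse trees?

Unambiguous

(V0 is unreachable from Op, so its rules don't affect L(Op).) The grammar is stratified — Op handles '+' (left-recursive), Expr handles '*', Head atoms. Each operator has a fixed associativity and precedence level, so every string has one parse.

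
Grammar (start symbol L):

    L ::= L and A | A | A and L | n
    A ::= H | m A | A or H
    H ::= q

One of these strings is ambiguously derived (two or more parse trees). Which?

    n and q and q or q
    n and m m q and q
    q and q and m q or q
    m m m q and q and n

q and q and m q or q

n and q and q or q: 1 tree
n and m m q and q: 1 tree
q and q and m q or q: 8 trees
m m m q and q and n: 1 tree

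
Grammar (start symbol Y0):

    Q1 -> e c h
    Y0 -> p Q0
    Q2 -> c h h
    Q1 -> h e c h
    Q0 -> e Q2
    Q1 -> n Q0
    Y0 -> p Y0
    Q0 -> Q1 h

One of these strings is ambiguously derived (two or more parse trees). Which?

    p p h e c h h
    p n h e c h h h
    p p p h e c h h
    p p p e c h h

p p h e c h h: 1 tree
p n h e c h h h: 1 tree
p p p h e c h h: 1 tree
p p p e c h h: 2 trees

p p p e c h h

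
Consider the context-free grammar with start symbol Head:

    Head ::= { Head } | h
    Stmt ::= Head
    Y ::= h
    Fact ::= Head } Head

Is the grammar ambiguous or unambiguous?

(Stmt, Y, Fact are unreachable from Head, so their rules don't affect L(Head).) Each string is a nest of matched brackets around a single atom. An opening bracket forces the recursive rule; an atom forces the base rule.

Unambiguous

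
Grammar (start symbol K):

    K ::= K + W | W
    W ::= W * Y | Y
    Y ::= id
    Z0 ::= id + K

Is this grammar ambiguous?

Unambiguous

(Z0 is unreachable from K, so its rules don't affect L(K).) This is a standard precedence ladder (K over W over Y), with each level left-recursive on its own operator ('+' at K, '*' at W). That structure is LR(1), hence unambiguous.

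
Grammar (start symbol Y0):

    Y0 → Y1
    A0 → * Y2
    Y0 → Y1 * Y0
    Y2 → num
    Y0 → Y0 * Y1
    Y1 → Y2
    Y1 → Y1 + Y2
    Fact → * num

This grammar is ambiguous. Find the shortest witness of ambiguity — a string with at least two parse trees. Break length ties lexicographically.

num * num

length 1: no string has ≥2 trees
length 3: num * num has 2 parse trees

Two derivations of num * num:
  Y0 ⇒ Y1 * Y0 ⇒ Y2 * Y0 ⇒ num * Y0 ⇒ num * Y1 ⇒ num * Y2 ⇒ num * num
  Y0 ⇒ Y0 * Y1 ⇒ Y1 * Y1 ⇒ Y2 * Y1 ⇒ num * Y1 ⇒ num * Y2 ⇒ num * num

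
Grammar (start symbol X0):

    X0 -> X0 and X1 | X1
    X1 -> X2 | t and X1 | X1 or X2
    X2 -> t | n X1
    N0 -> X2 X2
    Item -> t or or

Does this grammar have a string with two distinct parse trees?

Ambiguous

Witness: t and t

Derivation 1: X0 ⇒ X0 and X1 ⇒ X1 and X1 ⇒ X2 and X1 ⇒ t and X1 ⇒ t and X2 ⇒ t and t
Derivation 2: X0 ⇒ X1 ⇒ t and X1 ⇒ t and X2 ⇒ t and t

Two distinct leftmost derivations for the same string.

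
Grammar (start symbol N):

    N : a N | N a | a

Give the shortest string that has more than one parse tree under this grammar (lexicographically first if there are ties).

a a

length 1: no string has ≥2 trees
length 2: a a has 2 parse trees

Two derivations of a a:
  N ⇒ a N ⇒ a a
  N ⇒ N a ⇒ a a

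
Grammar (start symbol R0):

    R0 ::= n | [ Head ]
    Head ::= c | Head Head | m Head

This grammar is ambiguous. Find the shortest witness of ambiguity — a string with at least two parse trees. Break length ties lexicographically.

length 1: no string has ≥2 trees
length 3: no string has ≥2 trees
length 4: no string has ≥2 trees
length 5: [ c c c ] has 2 parse trees

Two derivations of [ c c c ]:
  R0 ⇒ [ Head ] ⇒ [ Head Head ] ⇒ [ c Head ] ⇒ [ c Head Head ] ⇒ [ c c Head ] ⇒ [ c c c ]
  R0 ⇒ [ Head ] ⇒ [ Head Head ] ⇒ [ Head Head Head ] ⇒ [ c Head Head ] ⇒ [ c c Head ] ⇒ [ c c c ]

[ c c c ]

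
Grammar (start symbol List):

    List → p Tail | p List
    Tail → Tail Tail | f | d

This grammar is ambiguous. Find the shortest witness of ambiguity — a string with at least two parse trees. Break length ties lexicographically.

length 2: no string has ≥2 trees
length 3: no string has ≥2 trees
length 4: p d d d has 2 parse trees

Two derivations of p d d d:
  List ⇒ p Tail ⇒ p Tail Tail ⇒ p Tail Tail Tail ⇒ p d Tail Tail ⇒ p d d Tail ⇒ p d d d
  List ⇒ p Tail ⇒ p Tail Tail ⇒ p d Tail ⇒ p d Tail Tail ⇒ p d d Tail ⇒ p d d d

p d d d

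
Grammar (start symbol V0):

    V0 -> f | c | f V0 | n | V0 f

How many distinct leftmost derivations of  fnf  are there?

Parse trees for fnf:
  [V0 f [V0 [V0 n] f]]
  [V0 [V0 f [V0 n]] f]

2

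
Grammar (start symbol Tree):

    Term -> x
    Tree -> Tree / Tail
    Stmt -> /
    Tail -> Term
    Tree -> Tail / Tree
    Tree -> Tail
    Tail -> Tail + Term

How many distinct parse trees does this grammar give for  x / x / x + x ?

4

Parse trees for x / x / x + x:
  [Tree [Tree [Tree [Tail [Term x]]] / [Tail [Term x]]] / [Tail [Tail [Term x]] + [Term x]]]
  [Tree [Tree [Tail [Term x]] / [Tree [Tail [Term x]]]] / [Tail [Tail [Term x]] + [Term x]]]
  [Tree [Tail [Term x]] / [Tree [Tree [Tail [Term x]]] / [Tail [Tail [Term x]] + [Term x]]]]
  [Tree [Tail [Term x]] / [Tree [Tail [Term x]] / [Tree [Tail [Tail [Term x]] + [Term x]]]]]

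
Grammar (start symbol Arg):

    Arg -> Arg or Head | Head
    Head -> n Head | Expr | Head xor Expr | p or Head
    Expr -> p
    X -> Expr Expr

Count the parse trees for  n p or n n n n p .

Parse trees for n p or n n n n p:
  [Arg [Arg [Head n [Head [Expr p]]]] or [Head n [Head n [Head n [Head n [Head [Expr p]]]]]]]
  [Arg [Head n [Head p or [Head n [Head n [Head n [Head n [Head [Expr p]]]]]]]]]

2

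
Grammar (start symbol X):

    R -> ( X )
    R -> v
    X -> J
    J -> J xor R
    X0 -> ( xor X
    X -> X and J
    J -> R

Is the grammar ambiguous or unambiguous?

Only X, J, R are reachable from X; ignoring the rest: X → X and J | J  ;  J → J xor R | R  — a left-associative chain with R at the bottom. Each string factors uniquely by precedence.

Unambiguous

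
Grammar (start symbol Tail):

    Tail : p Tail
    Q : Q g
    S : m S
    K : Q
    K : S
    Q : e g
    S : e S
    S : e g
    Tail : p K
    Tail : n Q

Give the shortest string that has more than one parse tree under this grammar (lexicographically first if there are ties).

length 3: p e g has 2 parse trees

Two derivations of p e g:
  Tail ⇒ p K ⇒ p Q ⇒ p e g
  Tail ⇒ p K ⇒ p S ⇒ p e g

p e g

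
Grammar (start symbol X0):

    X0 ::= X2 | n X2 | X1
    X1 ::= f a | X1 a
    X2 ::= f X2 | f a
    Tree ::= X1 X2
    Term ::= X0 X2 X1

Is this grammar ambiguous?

Ambiguous

Witness: f a

Derivation 1: X0 ⇒ X2 ⇒ f a
Derivation 2: X0 ⇒ X1 ⇒ f a

Two distinct leftmost derivations for the same string.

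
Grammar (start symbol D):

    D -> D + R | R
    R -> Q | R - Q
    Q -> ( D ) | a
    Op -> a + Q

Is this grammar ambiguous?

Unambiguous

Only D, R, Q are reachable from D; ignoring the rest: D → D + R | R  ;  R → R - Q | Q  — a left-associative chain with Q at the bottom. Each string factors uniquely by precedence.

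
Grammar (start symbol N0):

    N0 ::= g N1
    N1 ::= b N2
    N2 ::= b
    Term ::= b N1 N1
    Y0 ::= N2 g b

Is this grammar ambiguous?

(Term, Y0 are unreachable from N0, so their rules don't affect L(N0).) Each reachable nonterminal has at most one production per leading terminal, and all productions are right-linear; the derivation is determined token-by-token.

Unambiguous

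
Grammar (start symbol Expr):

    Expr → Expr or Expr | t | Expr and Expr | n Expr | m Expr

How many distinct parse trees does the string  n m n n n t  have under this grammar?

1

Parse trees for n m n n n t:
  [Expr n [Expr m [Expr n [Expr n [Expr n [Expr t]]]]]]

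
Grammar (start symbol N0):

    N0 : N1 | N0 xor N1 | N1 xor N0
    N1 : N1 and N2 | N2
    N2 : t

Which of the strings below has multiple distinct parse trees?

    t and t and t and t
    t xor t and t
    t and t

t and t and t and t: 1 tree
t xor t and t: 2 trees
t and t: 1 tree

t xor t and t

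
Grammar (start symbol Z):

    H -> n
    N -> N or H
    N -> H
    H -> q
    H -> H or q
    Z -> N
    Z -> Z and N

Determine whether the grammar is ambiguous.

Ambiguous

Witness: n or q

Derivation 1: Z ⇒ N ⇒ N or H ⇒ H or H ⇒ n or H ⇒ n or q
Derivation 2: Z ⇒ N ⇒ H ⇒ H or q ⇒ n or q

Two distinct leftmost derivations for the same string.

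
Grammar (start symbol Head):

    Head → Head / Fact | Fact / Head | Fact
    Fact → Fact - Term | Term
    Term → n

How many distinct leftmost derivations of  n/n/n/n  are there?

8

Parse trees for n/n/n/n:
  [Head [Head [Head [Head [Fact [Term n]]] / [Fact [Term n]]] / [Fact [Term n]]] / [Fact [Term n]]]
  [Head [Head [Head [Fact [Term n]] / [Head [Fact [Term n]]]] / [Fact [Term n]]] / [Fact [Term n]]]
  [Head [Head [Fact [Term n]] / [Head [Head [Fact [Term n]]] / [Fact [Term n]]]] / [Fact [Term n]]]
  [Head [Head [Fact [Term n]] / [Head [Fact [Term n]] / [Head [Fact [Term n]]]]] / [Fact [Term n]]]
  [Head [Fact [Term n]] / [Head [Head [Head [Fact [Term n]]] / [Fact [Term n]]] / [Fact [Term n]]]]
  [Head [Fact [Term n]] / [Head [Head [Fact [Term n]] / [Head [Fact [Term n]]]] / [Fact [Term n]]]]
  [Head [Fact [Term n]] / [Head [Fact [Term n]] / [Head [Head [Fact [Term n]]] / [Fact [Term n]]]]]
  [Head [Fact [Term n]] / [Head [Fact [Term n]] / [Head [Fact [Term n]] / [Head [Fact [Term n]]]]]]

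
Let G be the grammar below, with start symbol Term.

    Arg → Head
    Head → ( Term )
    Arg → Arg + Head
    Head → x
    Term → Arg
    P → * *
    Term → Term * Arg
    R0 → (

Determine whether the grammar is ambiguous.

(R0, P are unreachable from Term, so their rules don't affect L(Term).) Term → Term * Arg | Arg  ;  Arg → Arg + Head | Head  — a left-associative chain with Head at the bottom. Each string factors uniquely by precedence.

Unambiguous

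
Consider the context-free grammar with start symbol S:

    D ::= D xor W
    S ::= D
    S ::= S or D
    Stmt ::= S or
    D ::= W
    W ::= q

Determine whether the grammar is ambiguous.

Only S, D, W are reachable from S; ignoring the rest: This is a standard precedence ladder (S over D over W), with each level left-recursive on its own operator ('or' at S, 'xor' at D). That structure is LR(1), hence unambiguous.

Unambiguous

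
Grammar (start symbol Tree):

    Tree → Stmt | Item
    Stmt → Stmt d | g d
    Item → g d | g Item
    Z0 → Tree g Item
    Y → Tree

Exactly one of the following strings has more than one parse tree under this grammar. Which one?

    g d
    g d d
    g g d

g d: 2 trees
g d d: 1 tree
g g d: 1 tree

g d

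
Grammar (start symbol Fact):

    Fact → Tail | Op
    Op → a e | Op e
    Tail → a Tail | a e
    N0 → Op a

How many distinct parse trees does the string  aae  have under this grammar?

Parse trees for aae:
  [Fact [Tail a [Tail a e]]]

1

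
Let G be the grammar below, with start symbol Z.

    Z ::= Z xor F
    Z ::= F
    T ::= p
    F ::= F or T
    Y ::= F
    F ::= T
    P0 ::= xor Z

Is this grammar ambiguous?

Unambiguous

(P0, Y are unreachable from Z, so their rules don't affect L(Z).) The grammar is stratified — Z handles 'xor' (left-recursive), F handles 'or', T atoms. Each operator has a fixed associativity and precedence level, so every string has one parse.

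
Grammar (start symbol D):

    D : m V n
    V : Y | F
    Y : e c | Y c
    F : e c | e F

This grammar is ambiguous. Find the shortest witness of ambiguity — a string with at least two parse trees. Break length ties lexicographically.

m e c n

length 4: m e c n has 2 parse trees

Two derivations of m e c n:
  D ⇒ m V n ⇒ m Y n ⇒ m e c n
  D ⇒ m V n ⇒ m F n ⇒ m e c n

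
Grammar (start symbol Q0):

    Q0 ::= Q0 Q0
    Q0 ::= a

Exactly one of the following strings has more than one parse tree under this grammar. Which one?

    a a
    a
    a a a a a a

a a a a a a

a a: 1 tree
a: 1 tree
a a a a a a: 42 trees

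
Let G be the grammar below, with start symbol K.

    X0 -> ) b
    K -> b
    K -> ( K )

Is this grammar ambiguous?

Unambiguous

Only K is reachable from K; ignoring the rest: Each string is a nest of matched brackets around a single atom. An opening bracket forces the recursive rule; an atom forces the base rule.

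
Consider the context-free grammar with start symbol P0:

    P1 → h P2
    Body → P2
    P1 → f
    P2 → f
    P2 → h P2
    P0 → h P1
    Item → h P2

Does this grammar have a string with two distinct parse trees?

Only P0, P1, P2 are reachable from P0; ignoring the rest: Each reachable nonterminal has at most one production per leading terminal, and all productions are right-linear; the derivation is determined token-by-token.

Unambiguous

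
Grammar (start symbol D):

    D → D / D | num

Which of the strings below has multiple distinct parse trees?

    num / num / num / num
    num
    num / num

num / num / num / num: 5 trees
num: 1 tree
num / num: 1 tree

num / num / num / num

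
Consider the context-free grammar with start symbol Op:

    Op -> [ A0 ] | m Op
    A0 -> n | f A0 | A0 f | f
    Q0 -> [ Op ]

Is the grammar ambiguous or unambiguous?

Witness: [ f f ]

Derivation 1: Op ⇒ [ A0 ] ⇒ [ f A0 ] ⇒ [ f f ]
Derivation 2: Op ⇒ [ A0 ] ⇒ [ A0 f ] ⇒ [ f f ]

Two distinct leftmost derivations for the same string.

Ambiguous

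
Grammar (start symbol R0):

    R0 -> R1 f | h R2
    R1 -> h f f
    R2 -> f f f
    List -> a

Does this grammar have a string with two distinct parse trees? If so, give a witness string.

Ambiguous

Witness: h f f f

Derivation 1: R0 ⇒ R1 f ⇒ h f f f
Derivation 2: R0 ⇒ h R2 ⇒ h f f f

Two distinct leftmost derivations for the same string.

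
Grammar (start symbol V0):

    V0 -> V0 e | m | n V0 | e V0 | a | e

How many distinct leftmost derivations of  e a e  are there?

2

Parse trees for e a e:
  [V0 [V0 e [V0 a]] e]
  [V0 e [V0 [V0 a] e]]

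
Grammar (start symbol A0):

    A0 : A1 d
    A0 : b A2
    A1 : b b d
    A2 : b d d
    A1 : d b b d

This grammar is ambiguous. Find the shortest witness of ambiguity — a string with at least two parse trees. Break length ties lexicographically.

length 4: b b d d has 2 parse trees

Two derivations of b b d d:
  A0 ⇒ A1 d ⇒ b b d d
  A0 ⇒ b A2 ⇒ b b d d

b b d d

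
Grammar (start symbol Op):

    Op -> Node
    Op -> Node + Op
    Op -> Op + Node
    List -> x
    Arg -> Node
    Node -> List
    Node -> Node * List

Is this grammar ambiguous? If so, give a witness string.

Witness: x + x

Derivation 1: Op ⇒ Node + Op ⇒ List + Op ⇒ x + Op ⇒ x + Node ⇒ x + List ⇒ x + x
Derivation 2: Op ⇒ Op + Node ⇒ Node + Node ⇒ List + Node ⇒ x + Node ⇒ x + List ⇒ x + x

Two distinct leftmost derivations for the same string.

Ambiguous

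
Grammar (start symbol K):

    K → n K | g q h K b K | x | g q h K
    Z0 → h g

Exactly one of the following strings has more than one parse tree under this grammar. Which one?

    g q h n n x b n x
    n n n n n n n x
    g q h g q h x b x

g q h g q h x b x

g q h n n x b n x: 1 tree
n n n n n n n x: 1 tree
g q h g q h x b x: 2 trees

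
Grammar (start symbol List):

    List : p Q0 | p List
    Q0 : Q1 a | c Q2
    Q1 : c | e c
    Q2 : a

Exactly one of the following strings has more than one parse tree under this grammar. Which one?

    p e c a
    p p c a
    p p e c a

p e c a: 1 tree
p p c a: 2 trees
p p e c a: 1 tree

p p c a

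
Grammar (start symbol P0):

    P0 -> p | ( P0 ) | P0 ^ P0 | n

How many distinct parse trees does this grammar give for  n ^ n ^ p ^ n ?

5

Parse trees for n ^ n ^ p ^ n:
  [P0 [P0 n] ^ [P0 [P0 n] ^ [P0 [P0 p] ^ [P0 n]]]]
  [P0 [P0 n] ^ [P0 [P0 [P0 n] ^ [P0 p]] ^ [P0 n]]]
  [P0 [P0 [P0 n] ^ [P0 n]] ^ [P0 [P0 p] ^ [P0 n]]]
  [P0 [P0 [P0 n] ^ [P0 [P0 n] ^ [P0 p]]] ^ [P0 n]]
  [P0 [P0 [P0 [P0 n] ^ [P0 n]] ^ [P0 p]] ^ [P0 n]]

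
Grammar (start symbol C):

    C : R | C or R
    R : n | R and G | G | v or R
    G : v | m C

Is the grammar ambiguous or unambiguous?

Ambiguous

Witness: v or n

Derivation 1: C ⇒ R ⇒ v or R ⇒ v or n
Derivation 2: C ⇒ C or R ⇒ R or R ⇒ G or R ⇒ v or R ⇒ v or n

Two distinct leftmost derivations for the same string.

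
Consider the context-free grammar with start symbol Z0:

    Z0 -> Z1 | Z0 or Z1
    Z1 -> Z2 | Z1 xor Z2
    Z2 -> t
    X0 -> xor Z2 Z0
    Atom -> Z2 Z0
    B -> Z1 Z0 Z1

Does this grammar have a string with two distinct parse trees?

Unambiguous

Only Z0, Z1, Z2 are reachable from Z0; ignoring the rest: Z0 → Z0 or Z1 | Z1  ;  Z1 → Z1 xor Z2 | Z2  — a left-associative chain with Z2 at the bottom. Each string factors uniquely by precedence.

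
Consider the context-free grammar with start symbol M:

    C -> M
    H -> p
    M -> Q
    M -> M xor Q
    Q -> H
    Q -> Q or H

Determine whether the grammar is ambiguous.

(C is unreachable from M, so its rules don't affect L(M).) M → M xor Q | Q  ;  Q → Q or H | H  — a left-associative chain with H at the bottom. Each string factors uniquely by precedence.

Unambiguous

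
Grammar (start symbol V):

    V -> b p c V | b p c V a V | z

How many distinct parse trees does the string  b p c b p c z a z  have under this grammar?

2

Parse trees for b p c b p c z a z:
  [V b p c [V b p c [V z] a [V z]]]
  [V b p c [V b p c [V z]] a [V z]]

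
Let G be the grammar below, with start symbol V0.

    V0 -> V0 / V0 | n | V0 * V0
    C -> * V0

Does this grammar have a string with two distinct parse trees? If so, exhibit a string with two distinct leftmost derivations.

Ambiguous

Witness: n * n * n

Derivation 1: V0 ⇒ V0 * V0 ⇒ n * V0 ⇒ n * V0 * V0 ⇒ n * n * V0 ⇒ n * n * n
Derivation 2: V0 ⇒ V0 * V0 ⇒ V0 * V0 * V0 ⇒ n * V0 * V0 ⇒ n * n * V0 ⇒ n * n * n

Two distinct leftmost derivations for the same string.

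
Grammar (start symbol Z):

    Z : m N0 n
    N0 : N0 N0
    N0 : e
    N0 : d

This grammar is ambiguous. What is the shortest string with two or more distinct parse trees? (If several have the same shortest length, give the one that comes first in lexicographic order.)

length 3: no string has ≥2 trees
length 4: no string has ≥2 trees
length 5: m d d d n has 2 parse trees

Two derivations of m d d d n:
  Z ⇒ m N0 n ⇒ m N0 N0 n ⇒ m N0 N0 N0 n ⇒ m d N0 N0 n ⇒ m d d N0 n ⇒ m d d d n
  Z ⇒ m N0 n ⇒ m N0 N0 n ⇒ m d N0 n ⇒ m d N0 N0 n ⇒ m d d N0 n ⇒ m d d d n

m d d d n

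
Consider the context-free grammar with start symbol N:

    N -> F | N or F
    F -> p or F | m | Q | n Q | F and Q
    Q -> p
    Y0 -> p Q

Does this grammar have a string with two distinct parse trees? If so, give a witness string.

Ambiguous

Witness: p or m

Derivation 1: N ⇒ F ⇒ p or F ⇒ p or m
Derivation 2: N ⇒ N or F ⇒ F or F ⇒ Q or F ⇒ p or F ⇒ p or m

Two distinct leftmost derivations for the same string.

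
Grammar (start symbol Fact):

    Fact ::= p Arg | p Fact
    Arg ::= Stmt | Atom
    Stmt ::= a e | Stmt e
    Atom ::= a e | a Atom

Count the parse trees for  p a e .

Parse trees for p a e:
  [Fact p [Arg [Stmt a e]]]
  [Fact p [Arg [Atom a e]]]

2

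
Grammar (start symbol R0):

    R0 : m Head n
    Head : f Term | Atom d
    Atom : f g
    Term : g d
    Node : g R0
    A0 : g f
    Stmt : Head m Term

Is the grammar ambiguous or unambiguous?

Witness: m f g d n

Derivation 1: R0 ⇒ m Head n ⇒ m f Term n ⇒ m f g d n
Derivation 2: R0 ⇒ m Head n ⇒ m Atom d n ⇒ m f g d n

Two distinct leftmost derivations for the same string.

Ambiguous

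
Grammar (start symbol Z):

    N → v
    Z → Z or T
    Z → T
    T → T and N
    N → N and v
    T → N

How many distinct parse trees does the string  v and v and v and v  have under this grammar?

8

Parse trees for v and v and v and v:
  [Z [T [T [N v]] and [N [N [N v] and v] and v]]]
  [Z [T [T [T [N v]] and [N v]] and [N [N v] and v]]]
  [Z [T [T [N [N v] and v]] and [N [N v] and v]]]
  [Z [T [T [T [N v]] and [N [N v] and v]] and [N v]]]
  [Z [T [T [T [T [N v]] and [N v]] and [N v]] and [N v]]]
  [Z [T [T [T [N [N v] and v]] and [N v]] and [N v]]]
  [Z [T [T [N [N [N v] and v] and v]] and [N v]]]
  [Z [T [N [N [N [N v] and v] and v] and v]]]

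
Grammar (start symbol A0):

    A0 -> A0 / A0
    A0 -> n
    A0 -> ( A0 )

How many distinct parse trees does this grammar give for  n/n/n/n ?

5

Parse trees for n/n/n/n:
  [A0 [A0 n] / [A0 [A0 n] / [A0 [A0 n] / [A0 n]]]]
  [A0 [A0 n] / [A0 [A0 [A0 n] / [A0 n]] / [A0 n]]]
  [A0 [A0 [A0 n] / [A0 n]] / [A0 [A0 n] / [A0 n]]]
  [A0 [A0 [A0 n] / [A0 [A0 n] / [A0 n]]] / [A0 n]]
  [A0 [A0 [A0 [A0 n] / [A0 n]] / [A0 n]] / [A0 n]]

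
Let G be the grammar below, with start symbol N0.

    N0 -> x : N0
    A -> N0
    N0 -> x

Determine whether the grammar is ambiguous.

Only N0 is reachable from N0; ignoring the rest: Right-recursive list with a separator: after each atom, whether the separator follows determines the rule. One parse per string.

Unambiguous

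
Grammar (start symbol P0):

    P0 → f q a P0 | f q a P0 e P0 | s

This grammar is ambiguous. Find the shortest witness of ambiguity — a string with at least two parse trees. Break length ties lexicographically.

length 1: no string has ≥2 trees
length 4: no string has ≥2 trees
length 6: no string has ≥2 trees
length 7: no string has ≥2 trees
length 9: f q a f q a s e s has 2 parse trees

Two derivations of f q a f q a s e s:
  P0 ⇒ f q a P0 ⇒ f q a f q a P0 e P0 ⇒ f q a f q a s e P0 ⇒ f q a f q a s e s
  P0 ⇒ f q a P0 e P0 ⇒ f q a f q a P0 e P0 ⇒ f q a f q a s e P0 ⇒ f q a f q a s e s

f q a f q a s e s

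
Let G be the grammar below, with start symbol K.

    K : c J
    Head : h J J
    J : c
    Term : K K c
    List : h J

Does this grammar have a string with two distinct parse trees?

Unambiguous

Only K, J are reachable from K; ignoring the rest: Restricted to the reachable nonterminals, every rule has the form A → t or A → t B, and no two rules for the same A share a first terminal. The grammar encodes a DFA — one run per string.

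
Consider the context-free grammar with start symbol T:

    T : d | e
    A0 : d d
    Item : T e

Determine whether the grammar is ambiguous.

(A0, Item are unreachable from T, so their rules don't affect L(T).) The reachable rules are right-linear with at most one rule per (nonterminal, next-terminal) pair. Each input token forces the next rule, so parsing is deterministic.

Unambiguous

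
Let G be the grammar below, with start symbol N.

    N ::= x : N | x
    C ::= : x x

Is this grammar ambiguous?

(C is unreachable from N, so its rules don't affect L(N).) Right-recursive list with a separator: after each atom, whether the separator follows determines the rule. One parse per string.

Unambiguous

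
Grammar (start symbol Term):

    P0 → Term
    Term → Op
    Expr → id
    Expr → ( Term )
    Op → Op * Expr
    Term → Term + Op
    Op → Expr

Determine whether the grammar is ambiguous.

Only Term, Op, Expr are reachable from Term; ignoring the rest: This is a standard precedence ladder (Term over Op over Expr), with each level left-recursive on its own operator ('+' at Term, '*' at Op). That structure is LR(1), hence unambiguous.

Unambiguous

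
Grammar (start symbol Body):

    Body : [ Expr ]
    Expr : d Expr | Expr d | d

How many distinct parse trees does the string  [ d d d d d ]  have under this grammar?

Parse trees for [ d d d d d ] (showing first 6 of 16):
  [Body [ [Expr d [Expr d [Expr d [Expr d [Expr d]]]]] ]]
  [Body [ [Expr d [Expr d [Expr d [Expr [Expr d] d]]]] ]]
  [Body [ [Expr d [Expr d [Expr [Expr d [Expr d]] d]]] ]]
  [Body [ [Expr d [Expr d [Expr [Expr [Expr d] d] d]]] ]]
  [Body [ [Expr d [Expr [Expr d [Expr d [Expr d]]] d]] ]]
  [Body [ [Expr d [Expr [Expr d [Expr [Expr d] d]] d]] ]]

16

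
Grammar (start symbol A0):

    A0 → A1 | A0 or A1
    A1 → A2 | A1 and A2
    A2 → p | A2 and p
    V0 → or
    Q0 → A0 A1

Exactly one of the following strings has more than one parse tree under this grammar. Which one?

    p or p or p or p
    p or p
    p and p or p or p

p and p or p or p

p or p or p or p: 1 tree
p or p: 1 tree
p and p or p or p: 2 trees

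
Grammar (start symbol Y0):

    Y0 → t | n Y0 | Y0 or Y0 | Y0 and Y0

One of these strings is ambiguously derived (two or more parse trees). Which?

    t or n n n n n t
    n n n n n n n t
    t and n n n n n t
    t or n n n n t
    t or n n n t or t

t or n n n t or t

t or n n n n n t: 1 tree
n n n n n n n t: 1 tree
t and n n n n n t: 1 tree
t or n n n n t: 1 tree
t or n n n t or t: 5 trees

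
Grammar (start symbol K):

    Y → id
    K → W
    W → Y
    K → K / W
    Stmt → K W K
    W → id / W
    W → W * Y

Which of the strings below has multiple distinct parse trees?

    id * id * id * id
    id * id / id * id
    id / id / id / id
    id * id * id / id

id / id / id / id

id * id * id * id: 1 tree
id * id / id * id: 1 tree
id / id / id / id: 8 trees
id * id * id / id: 1 tree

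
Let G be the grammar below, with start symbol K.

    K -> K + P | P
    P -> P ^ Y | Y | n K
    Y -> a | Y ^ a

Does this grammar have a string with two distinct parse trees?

Witness: a ^ a

Derivation 1: K ⇒ P ⇒ P ^ Y ⇒ Y ^ Y ⇒ a ^ Y ⇒ a ^ a
Derivation 2: K ⇒ P ⇒ Y ⇒ Y ^ a ⇒ a ^ a

Two distinct leftmost derivations for the same string.

Ambiguous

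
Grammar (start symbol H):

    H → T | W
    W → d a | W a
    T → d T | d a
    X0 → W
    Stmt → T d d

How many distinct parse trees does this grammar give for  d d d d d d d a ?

1

Parse trees for d d d d d d d a:
  [H [T d [T d [T d [T d [T d [T d [T d a]]]]]]]]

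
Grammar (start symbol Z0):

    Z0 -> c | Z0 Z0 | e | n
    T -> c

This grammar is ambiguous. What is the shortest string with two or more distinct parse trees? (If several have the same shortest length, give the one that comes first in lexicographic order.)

c c c

length 1: no string has ≥2 trees
length 2: no string has ≥2 trees
length 3: c c c has 2 parse trees

Two derivations of c c c:
  Z0 ⇒ Z0 Z0 ⇒ c Z0 ⇒ c Z0 Z0 ⇒ c c Z0 ⇒ c c c
  Z0 ⇒ Z0 Z0 ⇒ Z0 Z0 Z0 ⇒ c Z0 Z0 ⇒ c c Z0 ⇒ c c c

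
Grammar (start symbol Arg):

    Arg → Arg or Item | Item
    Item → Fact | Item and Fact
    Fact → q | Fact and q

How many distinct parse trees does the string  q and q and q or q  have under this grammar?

4

Parse trees for q and q and q or q:
  [Arg [Arg [Item [Fact [Fact [Fact q] and q] and q]]] or [Item [Fact q]]]
  [Arg [Arg [Item [Item [Fact q]] and [Fact [Fact q] and q]]] or [Item [Fact q]]]
  [Arg [Arg [Item [Item [Fact [Fact q] and q]] and [Fact q]]] or [Item [Fact q]]]
  [Arg [Arg [Item [Item [Item [Fact q]] and [Fact q]] and [Fact q]]] or [Item [Fact q]]]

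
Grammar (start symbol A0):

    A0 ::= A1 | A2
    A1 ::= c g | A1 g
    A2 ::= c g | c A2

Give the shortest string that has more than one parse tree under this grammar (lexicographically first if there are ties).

length 2: c g has 2 parse trees

Two derivations of c g:
  A0 ⇒ A1 ⇒ c g
  A0 ⇒ A2 ⇒ c g

c g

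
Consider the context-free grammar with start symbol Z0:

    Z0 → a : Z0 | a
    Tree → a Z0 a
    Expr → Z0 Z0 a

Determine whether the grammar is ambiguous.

Only Z0 is reachable from Z0; ignoring the rest: The reachable grammar is A → atom sep A | atom. Each atom is followed by either the separator (recurse) or end-of-string (stop) — no choice point.

Unambiguous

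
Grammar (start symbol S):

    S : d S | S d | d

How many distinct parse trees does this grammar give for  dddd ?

8

Parse trees for dddd:
  [S d [S d [S d [S d]]]]
  [S d [S d [S [S d] d]]]
  [S d [S [S d [S d]] d]]
  [S d [S [S [S d] d] d]]
  [S [S d [S d [S d]]] d]
  [S [S d [S [S d] d]] d]
  [S [S [S d [S d]] d] d]
  [S [S [S [S d] d] d] d]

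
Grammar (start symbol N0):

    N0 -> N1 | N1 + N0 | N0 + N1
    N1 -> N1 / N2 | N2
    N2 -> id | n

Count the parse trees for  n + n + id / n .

4

Parse trees for n + n + id / n:
  [N0 [N1 [N2 n]] + [N0 [N1 [N2 n]] + [N0 [N1 [N1 [N2 id]] / [N2 n]]]]]
  [N0 [N1 [N2 n]] + [N0 [N0 [N1 [N2 n]]] + [N1 [N1 [N2 id]] / [N2 n]]]]
  [N0 [N0 [N1 [N2 n]] + [N0 [N1 [N2 n]]]] + [N1 [N1 [N2 id]] / [N2 n]]]
  [N0 [N0 [N0 [N1 [N2 n]]] + [N1 [N2 n]]] + [N1 [N1 [N2 id]] / [N2 n]]]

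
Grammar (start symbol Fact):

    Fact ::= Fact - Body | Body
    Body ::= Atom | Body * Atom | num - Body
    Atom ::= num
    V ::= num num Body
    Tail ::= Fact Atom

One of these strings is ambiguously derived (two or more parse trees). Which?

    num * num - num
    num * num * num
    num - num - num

num - num - num

num * num - num: 1 tree
num * num * num: 1 tree
num - num - num: 4 trees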